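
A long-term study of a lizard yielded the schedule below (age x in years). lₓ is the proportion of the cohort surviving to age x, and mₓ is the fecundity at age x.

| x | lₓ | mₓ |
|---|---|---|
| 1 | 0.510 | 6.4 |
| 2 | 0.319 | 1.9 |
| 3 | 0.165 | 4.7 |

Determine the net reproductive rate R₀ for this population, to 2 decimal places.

4.65

R₀ = Σ lₓ mₓ:
  age 1: 0.510 × 6.4 = 3.2640
  age 2: 0.319 × 1.9 = 0.6061
  age 3: 0.165 × 4.7 = 0.7755
R₀ = 3.2640 + 0.6061 + 0.7755 = 4.6456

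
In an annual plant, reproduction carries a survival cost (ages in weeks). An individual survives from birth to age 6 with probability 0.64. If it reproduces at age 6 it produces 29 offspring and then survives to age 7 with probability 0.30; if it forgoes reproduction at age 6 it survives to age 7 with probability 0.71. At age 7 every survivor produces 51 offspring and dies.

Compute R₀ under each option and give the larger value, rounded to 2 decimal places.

28.35

breed at age 6: R₀ = 0.64 × (29 + 0.30 × 51) = 0.64 × 44.3000 = 28.3520
delay to age 7: R₀ = 0.64 × (0.71 × 51) = 0.64 × 36.2100 = 23.1744
Higher: breed at age 6 (28.3520).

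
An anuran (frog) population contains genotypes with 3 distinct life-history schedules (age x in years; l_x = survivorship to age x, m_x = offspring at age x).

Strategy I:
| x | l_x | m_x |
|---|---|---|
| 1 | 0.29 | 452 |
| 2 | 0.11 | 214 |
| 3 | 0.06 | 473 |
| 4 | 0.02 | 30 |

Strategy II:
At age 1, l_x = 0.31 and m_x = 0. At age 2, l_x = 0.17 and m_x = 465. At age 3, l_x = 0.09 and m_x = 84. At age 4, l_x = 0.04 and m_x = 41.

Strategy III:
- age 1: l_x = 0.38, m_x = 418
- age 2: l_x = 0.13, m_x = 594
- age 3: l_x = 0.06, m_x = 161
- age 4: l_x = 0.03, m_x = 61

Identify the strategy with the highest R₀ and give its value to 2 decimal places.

247.55

Strategy I: R₀ = 0.29×452 + 0.11×214 + 0.06×473 + 0.02×30 = 183.6000
Strategy II: R₀ = 0.31×0 + 0.17×465 + 0.09×84 + 0.04×41 = 88.2500
Strategy III: R₀ = 0.38×418 + 0.13×594 + 0.06×161 + 0.03×61 = 247.5500
Highest R₀: strategy III with 247.5500.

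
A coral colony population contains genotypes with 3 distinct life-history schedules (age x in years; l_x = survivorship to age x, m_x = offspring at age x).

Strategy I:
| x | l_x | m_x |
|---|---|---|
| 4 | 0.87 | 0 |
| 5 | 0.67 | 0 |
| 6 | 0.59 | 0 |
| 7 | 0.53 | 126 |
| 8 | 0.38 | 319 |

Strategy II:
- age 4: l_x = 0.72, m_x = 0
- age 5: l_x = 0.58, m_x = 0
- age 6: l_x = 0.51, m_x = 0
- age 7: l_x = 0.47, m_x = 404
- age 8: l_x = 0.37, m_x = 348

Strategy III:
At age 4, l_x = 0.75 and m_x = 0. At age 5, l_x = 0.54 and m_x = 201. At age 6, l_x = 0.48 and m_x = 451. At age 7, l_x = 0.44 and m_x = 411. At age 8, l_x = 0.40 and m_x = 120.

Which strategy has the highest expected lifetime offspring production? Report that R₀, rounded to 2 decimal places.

Strategy I: R₀ = 0.87×0 + 0.67×0 + 0.59×0 + 0.53×126 + 0.38×319 = 188.0000
Strategy II: R₀ = 0.72×0 + 0.58×0 + 0.51×0 + 0.47×404 + 0.37×348 = 318.6400
Strategy III: R₀ = 0.75×0 + 0.54×201 + 0.48×451 + 0.44×411 + 0.40×120 = 553.8600
Highest R₀: strategy III with 553.8600.

553.86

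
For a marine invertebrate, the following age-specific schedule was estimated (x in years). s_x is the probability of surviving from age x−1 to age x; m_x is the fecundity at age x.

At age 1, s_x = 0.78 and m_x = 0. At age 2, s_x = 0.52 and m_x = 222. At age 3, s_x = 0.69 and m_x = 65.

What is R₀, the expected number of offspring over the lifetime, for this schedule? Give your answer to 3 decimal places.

Survivorship from birth: l_x = s_1·s_2·…·s_x.
  l_1 = 0.78000
  l_2 = 0.40560
  l_3 = 0.27986
R₀ = Σ l_x m_x:
  age 1: 0.78000 × 0 = 0.0000
  age 2: 0.40560 × 222 = 90.0432
  age 3: 0.27986 × 65 = 18.1909
R₀ = 0.0000 + 90.0432 + 18.1909 = 108.2341

108.234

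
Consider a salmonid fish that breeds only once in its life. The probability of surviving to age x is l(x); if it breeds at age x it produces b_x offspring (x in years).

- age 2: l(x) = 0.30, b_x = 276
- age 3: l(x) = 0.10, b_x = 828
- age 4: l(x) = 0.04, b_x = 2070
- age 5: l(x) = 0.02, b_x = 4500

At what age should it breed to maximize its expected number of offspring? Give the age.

5

Expected offspring if breeding at age x = l(x) × b_x:
  age 2: 0.30 × 276 = 82.800
  age 3: 0.10 × 828 = 82.800
  age 4: 0.04 × 2070 = 82.800
  age 5: 0.02 × 4500 = 90.000
Maximum at age 5 (90.000).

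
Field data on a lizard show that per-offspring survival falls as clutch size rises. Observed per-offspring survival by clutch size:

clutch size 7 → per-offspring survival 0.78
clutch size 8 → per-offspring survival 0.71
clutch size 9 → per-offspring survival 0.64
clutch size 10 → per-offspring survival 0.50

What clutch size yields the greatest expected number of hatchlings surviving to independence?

Expected hatchlings surviving to independence = c × s(c):
  c=7: 7 × 0.78 = 5.460
  c=8: 8 × 0.71 = 5.680
  c=9: 9 × 0.64 = 5.760
  c=10: 10 × 0.50 = 5.000
Maximum at c = 9 (5.760 hatchlings surviving to independence).

9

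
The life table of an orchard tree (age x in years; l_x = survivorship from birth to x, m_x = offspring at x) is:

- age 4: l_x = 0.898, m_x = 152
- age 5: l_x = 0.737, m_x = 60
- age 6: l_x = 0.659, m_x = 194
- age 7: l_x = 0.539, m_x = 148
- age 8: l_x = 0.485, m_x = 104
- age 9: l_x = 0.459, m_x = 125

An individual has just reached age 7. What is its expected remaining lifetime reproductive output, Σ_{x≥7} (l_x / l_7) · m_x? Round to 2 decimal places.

348.03

l_7 = 0.539. Conditional survival from age 7 to x is l_x / l_7.
  x=7: (0.539/0.539) × 148 = 148.0000
  x=8: (0.485/0.539) × 104 = 93.5807
  x=9: (0.459/0.539) × 125 = 106.4471
Sum = 148.0000 + 93.5807 + 106.4471 = 348.0278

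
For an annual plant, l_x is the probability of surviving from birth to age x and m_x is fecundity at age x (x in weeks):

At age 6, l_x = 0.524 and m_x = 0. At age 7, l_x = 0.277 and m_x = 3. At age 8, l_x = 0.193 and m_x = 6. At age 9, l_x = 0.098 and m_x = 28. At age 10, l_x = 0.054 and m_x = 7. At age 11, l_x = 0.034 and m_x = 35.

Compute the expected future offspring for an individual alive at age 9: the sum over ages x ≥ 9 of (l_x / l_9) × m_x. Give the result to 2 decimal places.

l_9 = 0.098. Conditional survival from age 9 to x is l_x / l_9.
  x=9: (0.098/0.098) × 28 = 28.0000
  x=10: (0.054/0.098) × 7 = 3.8571
  x=11: (0.034/0.098) × 35 = 12.1429
Sum = 28.0000 + 3.8571 + 12.1429 = 44.0000

44.00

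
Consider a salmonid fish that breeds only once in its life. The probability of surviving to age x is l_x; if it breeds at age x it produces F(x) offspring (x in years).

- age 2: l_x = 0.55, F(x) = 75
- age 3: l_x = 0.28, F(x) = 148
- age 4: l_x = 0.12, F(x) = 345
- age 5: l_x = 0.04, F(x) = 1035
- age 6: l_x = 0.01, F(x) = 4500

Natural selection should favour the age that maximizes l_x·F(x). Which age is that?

6

Expected offspring if breeding at age x = l_x × F(x):
  age 2: 0.55 × 75 = 41.250
  age 3: 0.28 × 148 = 41.440
  age 4: 0.12 × 345 = 41.400
  age 5: 0.04 × 1035 = 41.400
  age 6: 0.01 × 4500 = 45.000
Maximum at age 6 (45.000).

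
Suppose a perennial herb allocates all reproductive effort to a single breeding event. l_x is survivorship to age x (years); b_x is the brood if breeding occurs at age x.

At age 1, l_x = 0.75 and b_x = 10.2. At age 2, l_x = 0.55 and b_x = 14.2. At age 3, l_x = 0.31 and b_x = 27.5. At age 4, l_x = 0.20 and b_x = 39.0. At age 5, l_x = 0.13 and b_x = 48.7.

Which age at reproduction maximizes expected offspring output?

Expected offspring if breeding at age x = l_x × b_x:
  age 1: 0.75 × 10.2 = 7.650
  age 2: 0.55 × 14.2 = 7.810
  age 3: 0.31 × 27.5 = 8.525
  age 4: 0.20 × 39.0 = 7.800
  age 5: 0.13 × 48.7 = 6.331
Maximum at age 3 (8.525).

3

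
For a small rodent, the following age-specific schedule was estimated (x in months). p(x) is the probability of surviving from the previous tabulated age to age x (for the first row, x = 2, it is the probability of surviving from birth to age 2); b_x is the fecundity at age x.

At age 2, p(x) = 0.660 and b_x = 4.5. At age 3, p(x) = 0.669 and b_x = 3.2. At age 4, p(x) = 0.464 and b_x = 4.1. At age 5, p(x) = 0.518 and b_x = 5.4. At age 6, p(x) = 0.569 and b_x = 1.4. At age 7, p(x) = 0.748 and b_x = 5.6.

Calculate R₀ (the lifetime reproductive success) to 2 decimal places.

6.13

Survivorship from birth: l_x = p_2·p_3·…·p_x.
  l_2 = 0.66000
  l_3 = 0.44154
  l_4 = 0.20487
  l_5 = 0.10613
  l_6 = 0.06039
  l_7 = 0.04517
R₀ = Σ l_x b_x:
  age 2: 0.66000 × 4.5 = 2.9700
  age 3: 0.44154 × 3.2 = 1.4129
  age 4: 0.20487 × 4.1 = 0.8400
  age 5: 0.10613 × 5.4 = 0.5731
  age 6: 0.06039 × 1.4 = 0.0845
  age 7: 0.04517 × 5.6 = 0.2530
R₀ = 2.9700 + 1.4129 + 0.8400 + 0.5731 + 0.0845 + 0.2530 = 6.1335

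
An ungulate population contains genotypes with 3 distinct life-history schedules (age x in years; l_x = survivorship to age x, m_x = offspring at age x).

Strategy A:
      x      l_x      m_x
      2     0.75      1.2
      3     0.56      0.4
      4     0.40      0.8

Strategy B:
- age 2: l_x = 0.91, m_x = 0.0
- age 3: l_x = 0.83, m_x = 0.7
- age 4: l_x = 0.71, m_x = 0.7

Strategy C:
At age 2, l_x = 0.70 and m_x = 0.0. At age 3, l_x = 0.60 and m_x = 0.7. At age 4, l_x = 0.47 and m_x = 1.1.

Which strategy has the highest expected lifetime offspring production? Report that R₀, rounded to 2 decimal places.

Strategy A: R₀ = 0.75×1.2 + 0.56×0.4 + 0.40×0.8 = 1.4440
Strategy B: R₀ = 0.91×0.0 + 0.83×0.7 + 0.71×0.7 = 1.0780
Strategy C: R₀ = 0.70×0.0 + 0.60×0.7 + 0.47×1.1 = 0.9370
Highest R₀: strategy A with 1.4440.

1.44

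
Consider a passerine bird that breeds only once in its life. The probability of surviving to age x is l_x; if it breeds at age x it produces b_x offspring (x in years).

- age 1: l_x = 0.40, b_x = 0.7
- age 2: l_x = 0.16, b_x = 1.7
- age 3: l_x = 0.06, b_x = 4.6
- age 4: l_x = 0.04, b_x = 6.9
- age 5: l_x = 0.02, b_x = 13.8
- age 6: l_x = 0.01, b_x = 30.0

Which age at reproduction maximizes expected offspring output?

Expected offspring if breeding at age x = l_x × b_x:
  age 1: 0.40 × 0.7 = 0.280
  age 2: 0.16 × 1.7 = 0.272
  age 3: 0.06 × 4.6 = 0.276
  age 4: 0.04 × 6.9 = 0.276
  age 5: 0.02 × 13.8 = 0.276
  age 6: 0.01 × 30.0 = 0.300
Maximum at age 6 (0.300).

6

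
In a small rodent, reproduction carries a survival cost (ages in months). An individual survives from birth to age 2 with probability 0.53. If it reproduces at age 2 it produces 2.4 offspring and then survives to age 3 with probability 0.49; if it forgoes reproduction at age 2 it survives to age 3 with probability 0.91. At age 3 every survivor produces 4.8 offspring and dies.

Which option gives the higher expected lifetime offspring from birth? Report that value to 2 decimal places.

breed at age 2: R₀ = 0.53 × (2.4 + 0.49 × 4.8) = 0.53 × 4.7520 = 2.5186
delay to age 3: R₀ = 0.53 × (0.91 × 4.8) = 0.53 × 4.3680 = 2.3150
Higher: breed at age 2 (2.5186).

2.52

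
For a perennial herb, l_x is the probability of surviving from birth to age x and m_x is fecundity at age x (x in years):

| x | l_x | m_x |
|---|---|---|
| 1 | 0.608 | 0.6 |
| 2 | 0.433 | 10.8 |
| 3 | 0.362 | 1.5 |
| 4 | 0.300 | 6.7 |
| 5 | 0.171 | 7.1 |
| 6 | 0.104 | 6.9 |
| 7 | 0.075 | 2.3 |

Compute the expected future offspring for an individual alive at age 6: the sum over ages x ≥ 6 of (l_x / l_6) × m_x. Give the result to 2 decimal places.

l_6 = 0.104. Conditional survival from age 6 to x is l_x / l_6.
  x=6: (0.104/0.104) × 6.9 = 6.9000
  x=7: (0.075/0.104) × 2.3 = 1.6587
Sum = 6.9000 + 1.6587 = 8.5587

8.56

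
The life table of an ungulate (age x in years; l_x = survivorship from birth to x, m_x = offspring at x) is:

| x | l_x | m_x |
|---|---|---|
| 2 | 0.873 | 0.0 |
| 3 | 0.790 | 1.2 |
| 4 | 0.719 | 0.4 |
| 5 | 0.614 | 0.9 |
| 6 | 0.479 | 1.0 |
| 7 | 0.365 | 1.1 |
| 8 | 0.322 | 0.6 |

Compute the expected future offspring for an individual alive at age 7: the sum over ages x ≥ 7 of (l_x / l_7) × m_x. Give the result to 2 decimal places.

1.63

l_7 = 0.365. Conditional survival from age 7 to x is l_x / l_7.
  x=7: (0.365/0.365) × 1.1 = 1.1000
  x=8: (0.322/0.365) × 0.6 = 0.5293
Sum = 1.1000 + 0.5293 = 1.6293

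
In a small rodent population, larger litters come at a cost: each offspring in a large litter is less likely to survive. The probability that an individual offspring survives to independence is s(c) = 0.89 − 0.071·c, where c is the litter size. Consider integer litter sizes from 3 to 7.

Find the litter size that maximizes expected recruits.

6

Expected recruits = c × s(c):
  c=3: 3 × 0.677 = 2.031
  c=4: 4 × 0.606 = 2.424
  c=5: 5 × 0.535 = 2.675
  c=6: 6 × 0.464 = 2.784
  c=7: 7 × 0.393 = 2.751
Maximum at c = 6 (2.784 recruits).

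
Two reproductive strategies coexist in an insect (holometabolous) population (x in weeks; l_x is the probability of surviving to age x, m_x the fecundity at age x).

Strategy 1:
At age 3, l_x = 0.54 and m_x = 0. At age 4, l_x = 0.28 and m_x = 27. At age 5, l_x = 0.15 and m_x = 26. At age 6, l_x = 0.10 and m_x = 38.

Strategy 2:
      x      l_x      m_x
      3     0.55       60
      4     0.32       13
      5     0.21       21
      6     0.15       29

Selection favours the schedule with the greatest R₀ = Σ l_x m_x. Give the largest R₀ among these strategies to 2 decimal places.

45.92

Strategy 1: R₀ = 0.54×0 + 0.28×27 + 0.15×26 + 0.10×38 = 15.2600
Strategy 2: R₀ = 0.55×60 + 0.32×13 + 0.21×21 + 0.15×29 = 45.9200
Highest R₀: strategy 2 with 45.9200.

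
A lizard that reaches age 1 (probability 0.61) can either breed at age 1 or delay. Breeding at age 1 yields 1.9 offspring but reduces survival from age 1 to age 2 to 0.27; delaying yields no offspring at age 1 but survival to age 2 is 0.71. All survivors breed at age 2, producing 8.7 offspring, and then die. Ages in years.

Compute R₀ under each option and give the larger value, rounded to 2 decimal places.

breed at age 1: R₀ = 0.61 × (1.9 + 0.27 × 8.7) = 0.61 × 4.2490 = 2.5919
delay to age 2: R₀ = 0.61 × (0.71 × 8.7) = 0.61 × 6.1770 = 3.7680
Higher: delay to age 2 (3.7680).

3.77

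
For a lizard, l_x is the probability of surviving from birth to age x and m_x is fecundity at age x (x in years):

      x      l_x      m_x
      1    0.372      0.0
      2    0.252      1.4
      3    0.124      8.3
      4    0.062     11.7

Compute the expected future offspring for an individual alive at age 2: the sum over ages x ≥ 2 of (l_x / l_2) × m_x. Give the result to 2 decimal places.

8.36

l_2 = 0.252. Conditional survival from age 2 to x is l_x / l_2.
  x=2: (0.252/0.252) × 1.4 = 1.4000
  x=3: (0.124/0.252) × 8.3 = 4.0841
  x=4: (0.062/0.252) × 11.7 = 2.8786
Sum = 1.4000 + 4.0841 + 2.8786 = 8.3627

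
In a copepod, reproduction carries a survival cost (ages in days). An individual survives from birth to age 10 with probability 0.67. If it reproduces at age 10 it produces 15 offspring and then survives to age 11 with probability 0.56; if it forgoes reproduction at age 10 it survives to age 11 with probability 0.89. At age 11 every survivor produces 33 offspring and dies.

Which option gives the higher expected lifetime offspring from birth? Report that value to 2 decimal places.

breed at age 10: R₀ = 0.67 × (15 + 0.56 × 33) = 0.67 × 33.4800 = 22.4316
delay to age 11: R₀ = 0.67 × (0.89 × 33) = 0.67 × 29.3700 = 19.6779
Higher: breed at age 10 (22.4316).

22.43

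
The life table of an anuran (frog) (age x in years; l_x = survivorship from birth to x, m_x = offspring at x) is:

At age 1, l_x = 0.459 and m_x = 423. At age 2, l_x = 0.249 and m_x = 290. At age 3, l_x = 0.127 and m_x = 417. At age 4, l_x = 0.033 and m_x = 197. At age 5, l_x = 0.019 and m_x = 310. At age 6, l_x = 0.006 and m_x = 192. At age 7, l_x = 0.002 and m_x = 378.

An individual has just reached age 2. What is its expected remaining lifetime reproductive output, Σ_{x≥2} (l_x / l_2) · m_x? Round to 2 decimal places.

560.11

l_2 = 0.249. Conditional survival from age 2 to x is l_x / l_2.
  x=2: (0.249/0.249) × 290 = 290.0000
  x=3: (0.127/0.249) × 417 = 212.6867
  x=4: (0.033/0.249) × 197 = 26.1084
  x=5: (0.019/0.249) × 310 = 23.6546
  x=6: (0.006/0.249) × 192 = 4.6265
  x=7: (0.002/0.249) × 378 = 3.0361
Sum = 290.0000 + 212.6867 + 26.1084 + 23.6546 + 4.6265 + 3.0361 = 560.1124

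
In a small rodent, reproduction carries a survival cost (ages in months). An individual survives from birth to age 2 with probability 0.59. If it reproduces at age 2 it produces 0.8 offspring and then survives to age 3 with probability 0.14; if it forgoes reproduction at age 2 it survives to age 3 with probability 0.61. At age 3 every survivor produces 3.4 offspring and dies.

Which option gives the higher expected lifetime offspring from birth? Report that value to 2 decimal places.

1.22

breed at age 2: R₀ = 0.59 × (0.8 + 0.14 × 3.4) = 0.59 × 1.2760 = 0.7528
delay to age 3: R₀ = 0.59 × (0.61 × 3.4) = 0.59 × 2.0740 = 1.2237
Higher: delay to age 3 (1.2237).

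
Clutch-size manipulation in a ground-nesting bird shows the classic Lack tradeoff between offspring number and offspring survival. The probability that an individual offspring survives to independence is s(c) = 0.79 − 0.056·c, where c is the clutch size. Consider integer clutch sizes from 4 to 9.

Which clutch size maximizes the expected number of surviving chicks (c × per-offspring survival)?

7

Expected surviving chicks = c × s(c):
  c=4: 4 × 0.566 = 2.264
  c=5: 5 × 0.510 = 2.550
  c=6: 6 × 0.454 = 2.724
  c=7: 7 × 0.398 = 2.786
  c=8: 8 × 0.342 = 2.736
  c=9: 9 × 0.286 = 2.574
Maximum at c = 7 (2.786 surviving chicks).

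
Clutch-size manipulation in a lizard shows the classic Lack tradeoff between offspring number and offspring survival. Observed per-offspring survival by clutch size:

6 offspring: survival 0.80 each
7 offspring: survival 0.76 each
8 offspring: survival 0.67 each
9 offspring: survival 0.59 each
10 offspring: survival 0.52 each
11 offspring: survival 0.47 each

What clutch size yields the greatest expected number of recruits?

Expected recruits = c × s(c):
  c=6: 6 × 0.80 = 4.800
  c=7: 7 × 0.76 = 5.320
  c=8: 8 × 0.67 = 5.360
  c=9: 9 × 0.59 = 5.310
  c=10: 10 × 0.52 = 5.200
  c=11: 11 × 0.47 = 5.170
Maximum at c = 8 (5.360 recruits).

8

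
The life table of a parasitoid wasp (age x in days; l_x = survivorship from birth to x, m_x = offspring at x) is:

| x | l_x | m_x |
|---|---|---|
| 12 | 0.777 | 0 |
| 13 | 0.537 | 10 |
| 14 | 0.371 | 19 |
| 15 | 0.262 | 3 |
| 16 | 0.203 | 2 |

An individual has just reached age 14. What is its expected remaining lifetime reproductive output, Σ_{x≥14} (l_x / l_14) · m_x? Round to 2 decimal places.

22.21

l_14 = 0.371. Conditional survival from age 14 to x is l_x / l_14.
  x=14: (0.371/0.371) × 19 = 19.0000
  x=15: (0.262/0.371) × 3 = 2.1186
  x=16: (0.203/0.371) × 2 = 1.0943
Sum = 19.0000 + 2.1186 + 1.0943 = 22.2129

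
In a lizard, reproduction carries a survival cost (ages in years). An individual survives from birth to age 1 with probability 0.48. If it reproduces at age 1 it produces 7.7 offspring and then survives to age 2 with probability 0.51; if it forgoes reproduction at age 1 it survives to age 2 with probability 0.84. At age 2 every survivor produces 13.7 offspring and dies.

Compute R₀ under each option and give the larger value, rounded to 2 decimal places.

7.05

breed at age 1: R₀ = 0.48 × (7.7 + 0.51 × 13.7) = 0.48 × 14.6870 = 7.0498
delay to age 2: R₀ = 0.48 × (0.84 × 13.7) = 0.48 × 11.5080 = 5.5238
Higher: breed at age 1 (7.0498).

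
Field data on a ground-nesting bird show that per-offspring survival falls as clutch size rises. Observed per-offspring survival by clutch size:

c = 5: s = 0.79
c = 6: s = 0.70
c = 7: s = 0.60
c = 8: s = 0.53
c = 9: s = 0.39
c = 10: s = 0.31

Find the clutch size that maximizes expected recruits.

8

Expected recruits = c × s(c):
  c=5: 5 × 0.79 = 3.950
  c=6: 6 × 0.70 = 4.200
  c=7: 7 × 0.60 = 4.200
  c=8: 8 × 0.53 = 4.240
  c=9: 9 × 0.39 = 3.510
  c=10: 10 × 0.31 = 3.100
Maximum at c = 8 (4.240 recruits).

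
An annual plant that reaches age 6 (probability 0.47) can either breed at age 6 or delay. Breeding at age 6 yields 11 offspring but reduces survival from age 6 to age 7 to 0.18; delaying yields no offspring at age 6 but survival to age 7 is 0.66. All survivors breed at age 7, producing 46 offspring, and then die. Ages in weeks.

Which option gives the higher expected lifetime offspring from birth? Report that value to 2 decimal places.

breed at age 6: R₀ = 0.47 × (11 + 0.18 × 46) = 0.47 × 19.2800 = 9.0616
delay to age 7: R₀ = 0.47 × (0.66 × 46) = 0.47 × 30.3600 = 14.2692
Higher: delay to age 7 (14.2692).

14.27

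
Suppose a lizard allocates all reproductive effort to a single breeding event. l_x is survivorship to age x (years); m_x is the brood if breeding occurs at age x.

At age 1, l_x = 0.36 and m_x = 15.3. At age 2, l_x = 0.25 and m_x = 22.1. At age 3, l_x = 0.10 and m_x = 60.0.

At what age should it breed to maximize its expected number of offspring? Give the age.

Expected offspring if breeding at age x = l_x × m_x:
  age 1: 0.36 × 15.3 = 5.508
  age 2: 0.25 × 22.1 = 5.525
  age 3: 0.10 × 60.0 = 6.000
Maximum at age 3 (6.000).

3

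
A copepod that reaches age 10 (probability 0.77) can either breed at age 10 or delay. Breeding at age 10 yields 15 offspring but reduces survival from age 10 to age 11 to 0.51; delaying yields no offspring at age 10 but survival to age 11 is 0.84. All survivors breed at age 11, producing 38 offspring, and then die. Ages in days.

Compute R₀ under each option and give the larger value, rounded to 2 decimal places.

breed at age 10: R₀ = 0.77 × (15 + 0.51 × 38) = 0.77 × 34.3800 = 26.4726
delay to age 11: R₀ = 0.77 × (0.84 × 38) = 0.77 × 31.9200 = 24.5784
Higher: breed at age 10 (26.4726).

26.47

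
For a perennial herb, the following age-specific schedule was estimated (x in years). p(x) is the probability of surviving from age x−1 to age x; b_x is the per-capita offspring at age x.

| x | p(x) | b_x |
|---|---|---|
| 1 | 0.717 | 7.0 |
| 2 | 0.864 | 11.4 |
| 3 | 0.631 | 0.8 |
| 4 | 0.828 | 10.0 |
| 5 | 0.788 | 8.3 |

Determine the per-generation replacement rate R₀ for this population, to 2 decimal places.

17.75

Survivorship from birth: l_x = p_1·p_2·…·p_x.
  l_1 = 0.71700
  l_2 = 0.61949
  l_3 = 0.39090
  l_4 = 0.32366
  l_5 = 0.25505
R₀ = Σ l_x b_x:
  age 1: 0.71700 × 7.0 = 5.0190
  age 2: 0.61949 × 11.4 = 7.0622
  age 3: 0.39090 × 0.8 = 0.3127
  age 4: 0.32366 × 10.0 = 3.2366
  age 5: 0.25505 × 8.3 = 2.1169
R₀ = 5.0190 + 7.0622 + 0.3127 + 3.2366 + 2.1169 = 17.7474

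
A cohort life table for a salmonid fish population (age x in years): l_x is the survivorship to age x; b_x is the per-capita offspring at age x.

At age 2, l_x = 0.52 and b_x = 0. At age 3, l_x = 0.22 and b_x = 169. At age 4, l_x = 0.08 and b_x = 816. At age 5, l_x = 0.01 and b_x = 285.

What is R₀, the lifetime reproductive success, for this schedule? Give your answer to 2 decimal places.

105.31

R₀ = Σ l_x b_x:
  age 2: 0.52 × 0 = 0.0000
  age 3: 0.22 × 169 = 37.1800
  age 4: 0.08 × 816 = 65.2800
  age 5: 0.01 × 285 = 2.8500
R₀ = 0.0000 + 37.1800 + 65.2800 + 2.8500 = 105.3100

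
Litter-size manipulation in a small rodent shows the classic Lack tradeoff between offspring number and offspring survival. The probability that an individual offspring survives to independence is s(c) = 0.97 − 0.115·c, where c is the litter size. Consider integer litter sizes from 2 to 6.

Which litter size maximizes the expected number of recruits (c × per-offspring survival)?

4

Expected recruits = c × s(c):
  c=2: 2 × 0.740 = 1.480
  c=3: 3 × 0.625 = 1.875
  c=4: 4 × 0.510 = 2.040
  c=5: 5 × 0.395 = 1.975
  c=6: 6 × 0.280 = 1.680
Maximum at c = 4 (2.040 recruits).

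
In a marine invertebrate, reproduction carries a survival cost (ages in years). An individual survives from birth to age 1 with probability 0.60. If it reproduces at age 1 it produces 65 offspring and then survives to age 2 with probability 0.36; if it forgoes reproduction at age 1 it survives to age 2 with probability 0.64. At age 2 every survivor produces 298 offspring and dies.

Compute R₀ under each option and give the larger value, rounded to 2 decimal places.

114.43

breed at age 1: R₀ = 0.60 × (65 + 0.36 × 298) = 0.60 × 172.2800 = 103.3680
delay to age 2: R₀ = 0.60 × (0.64 × 298) = 0.60 × 190.7200 = 114.4320
Higher: delay to age 2 (114.4320).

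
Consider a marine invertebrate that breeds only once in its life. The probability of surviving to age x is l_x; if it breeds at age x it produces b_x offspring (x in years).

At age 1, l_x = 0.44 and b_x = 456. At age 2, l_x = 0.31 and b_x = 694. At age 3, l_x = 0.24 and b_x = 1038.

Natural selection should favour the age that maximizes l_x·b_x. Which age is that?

3

Expected offspring if breeding at age x = l_x × b_x:
  age 1: 0.44 × 456 = 200.640
  age 2: 0.31 × 694 = 215.140
  age 3: 0.24 × 1038 = 249.120
Maximum at age 3 (249.120).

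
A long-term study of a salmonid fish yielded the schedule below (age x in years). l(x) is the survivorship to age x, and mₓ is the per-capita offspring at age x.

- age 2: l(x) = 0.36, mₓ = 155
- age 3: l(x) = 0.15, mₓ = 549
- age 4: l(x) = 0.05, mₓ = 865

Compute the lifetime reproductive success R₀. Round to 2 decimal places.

R₀ = Σ l(x) mₓ:
  age 2: 0.36 × 155 = 55.8000
  age 3: 0.15 × 549 = 82.3500
  age 4: 0.05 × 865 = 43.2500
R₀ = 55.8000 + 82.3500 + 43.2500 = 181.4000

181.40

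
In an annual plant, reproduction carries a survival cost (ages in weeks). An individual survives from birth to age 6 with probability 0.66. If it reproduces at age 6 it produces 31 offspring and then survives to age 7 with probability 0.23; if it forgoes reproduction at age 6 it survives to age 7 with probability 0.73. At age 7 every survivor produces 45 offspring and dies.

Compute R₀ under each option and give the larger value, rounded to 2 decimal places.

breed at age 6: R₀ = 0.66 × (31 + 0.23 × 45) = 0.66 × 41.3500 = 27.2910
delay to age 7: R₀ = 0.66 × (0.73 × 45) = 0.66 × 32.8500 = 21.6810
Higher: breed at age 6 (27.2910).

27.29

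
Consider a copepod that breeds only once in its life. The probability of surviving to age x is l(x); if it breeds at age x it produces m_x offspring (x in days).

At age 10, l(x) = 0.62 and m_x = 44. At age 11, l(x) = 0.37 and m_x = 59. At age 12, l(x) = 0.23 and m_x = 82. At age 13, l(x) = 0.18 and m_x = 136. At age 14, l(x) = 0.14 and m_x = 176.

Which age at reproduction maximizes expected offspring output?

10

Expected offspring if breeding at age x = l(x) × m_x:
  age 10: 0.62 × 44 = 27.280
  age 11: 0.37 × 59 = 21.830
  age 12: 0.23 × 82 = 18.860
  age 13: 0.18 × 136 = 24.480
  age 14: 0.14 × 176 = 24.640
Maximum at age 10 (27.280).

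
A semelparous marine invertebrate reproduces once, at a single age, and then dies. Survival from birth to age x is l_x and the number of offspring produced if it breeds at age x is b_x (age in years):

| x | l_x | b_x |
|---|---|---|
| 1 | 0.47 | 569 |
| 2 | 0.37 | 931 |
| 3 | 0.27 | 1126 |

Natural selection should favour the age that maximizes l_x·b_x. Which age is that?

2

Expected offspring if breeding at age x = l_x × b_x:
  age 1: 0.47 × 569 = 267.430
  age 2: 0.37 × 931 = 344.470
  age 3: 0.27 × 1126 = 304.020
Maximum at age 2 (344.470).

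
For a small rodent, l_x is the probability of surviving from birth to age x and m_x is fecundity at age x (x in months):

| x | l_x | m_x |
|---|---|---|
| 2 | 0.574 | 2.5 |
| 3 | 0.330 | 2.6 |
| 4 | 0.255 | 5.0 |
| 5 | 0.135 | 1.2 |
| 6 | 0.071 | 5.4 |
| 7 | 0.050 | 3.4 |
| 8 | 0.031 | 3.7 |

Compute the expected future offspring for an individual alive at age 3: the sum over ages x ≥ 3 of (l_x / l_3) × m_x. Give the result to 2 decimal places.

8.98

l_3 = 0.330. Conditional survival from age 3 to x is l_x / l_3.
  x=3: (0.330/0.330) × 2.6 = 2.6000
  x=4: (0.255/0.330) × 5.0 = 3.8636
  x=5: (0.135/0.330) × 1.2 = 0.4909
  x=6: (0.071/0.330) × 5.4 = 1.1618
  x=7: (0.050/0.330) × 3.4 = 0.5152
  x=8: (0.031/0.330) × 3.7 = 0.3476
Sum = 2.6000 + 3.8636 + 0.4909 + 1.1618 + 0.5152 + 0.3476 = 8.9791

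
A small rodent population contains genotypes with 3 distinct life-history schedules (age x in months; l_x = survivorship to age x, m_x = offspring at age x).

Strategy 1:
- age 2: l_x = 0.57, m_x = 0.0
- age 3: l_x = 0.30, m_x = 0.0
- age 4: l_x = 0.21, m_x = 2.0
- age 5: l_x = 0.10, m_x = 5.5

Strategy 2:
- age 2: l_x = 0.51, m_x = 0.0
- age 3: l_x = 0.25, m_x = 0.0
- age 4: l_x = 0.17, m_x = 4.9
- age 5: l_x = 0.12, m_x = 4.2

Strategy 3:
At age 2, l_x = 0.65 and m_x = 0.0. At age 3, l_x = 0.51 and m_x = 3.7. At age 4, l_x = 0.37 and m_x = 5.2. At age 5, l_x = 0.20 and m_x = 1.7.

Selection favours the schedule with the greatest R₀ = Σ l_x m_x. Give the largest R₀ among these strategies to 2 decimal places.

4.15

Strategy 1: R₀ = 0.57×0.0 + 0.30×0.0 + 0.21×2.0 + 0.10×5.5 = 0.9700
Strategy 2: R₀ = 0.51×0.0 + 0.25×0.0 + 0.17×4.9 + 0.12×4.2 = 1.3370
Strategy 3: R₀ = 0.65×0.0 + 0.51×3.7 + 0.37×5.2 + 0.20×1.7 = 4.1510
Highest R₀: strategy 3 with 4.1510.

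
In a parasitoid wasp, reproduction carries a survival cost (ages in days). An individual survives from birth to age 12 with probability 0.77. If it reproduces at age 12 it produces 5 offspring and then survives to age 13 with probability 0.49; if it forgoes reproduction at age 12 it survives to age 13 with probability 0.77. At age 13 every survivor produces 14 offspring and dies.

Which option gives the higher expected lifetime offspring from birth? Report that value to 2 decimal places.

9.13

breed at age 12: R₀ = 0.77 × (5 + 0.49 × 14) = 0.77 × 11.8600 = 9.1322
delay to age 13: R₀ = 0.77 × (0.77 × 14) = 0.77 × 10.7800 = 8.3006
Higher: breed at age 12 (9.1322).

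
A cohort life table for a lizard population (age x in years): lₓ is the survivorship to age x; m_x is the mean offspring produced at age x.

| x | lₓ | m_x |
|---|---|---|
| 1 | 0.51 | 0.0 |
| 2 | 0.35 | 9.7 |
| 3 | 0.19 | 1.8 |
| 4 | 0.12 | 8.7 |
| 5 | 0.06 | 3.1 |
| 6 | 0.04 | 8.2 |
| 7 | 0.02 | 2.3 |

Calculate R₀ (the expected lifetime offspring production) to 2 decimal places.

5.34

R₀ = Σ lₓ m_x:
  age 1: 0.51 × 0.0 = 0.0000
  age 2: 0.35 × 9.7 = 3.3950
  age 3: 0.19 × 1.8 = 0.3420
  age 4: 0.12 × 8.7 = 1.0440
  age 5: 0.06 × 3.1 = 0.1860
  age 6: 0.04 × 8.2 = 0.3280
  age 7: 0.02 × 2.3 = 0.0460
R₀ = 0.0000 + 3.3950 + 0.3420 + 1.0440 + 0.1860 + 0.3280 + 0.0460 = 5.3410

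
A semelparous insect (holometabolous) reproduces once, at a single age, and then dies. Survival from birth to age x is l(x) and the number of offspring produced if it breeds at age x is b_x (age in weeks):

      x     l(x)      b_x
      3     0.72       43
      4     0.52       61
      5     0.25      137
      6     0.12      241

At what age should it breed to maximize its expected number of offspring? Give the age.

Expected offspring if breeding at age x = l(x) × b_x:
  age 3: 0.72 × 43 = 30.960
  age 4: 0.52 × 61 = 31.720
  age 5: 0.25 × 137 = 34.250
  age 6: 0.12 × 241 = 28.920
Maximum at age 5 (34.250).

5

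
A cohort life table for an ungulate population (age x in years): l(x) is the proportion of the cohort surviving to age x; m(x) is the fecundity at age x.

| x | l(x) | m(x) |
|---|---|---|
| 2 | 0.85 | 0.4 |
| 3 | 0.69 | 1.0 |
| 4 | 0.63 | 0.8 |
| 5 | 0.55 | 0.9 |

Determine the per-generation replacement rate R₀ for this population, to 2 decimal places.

2.03

R₀ = Σ l(x) m(x):
  age 2: 0.85 × 0.4 = 0.3400
  age 3: 0.69 × 1.0 = 0.6900
  age 4: 0.63 × 0.8 = 0.5040
  age 5: 0.55 × 0.9 = 0.4950
R₀ = 0.3400 + 0.6900 + 0.5040 + 0.4950 = 2.0290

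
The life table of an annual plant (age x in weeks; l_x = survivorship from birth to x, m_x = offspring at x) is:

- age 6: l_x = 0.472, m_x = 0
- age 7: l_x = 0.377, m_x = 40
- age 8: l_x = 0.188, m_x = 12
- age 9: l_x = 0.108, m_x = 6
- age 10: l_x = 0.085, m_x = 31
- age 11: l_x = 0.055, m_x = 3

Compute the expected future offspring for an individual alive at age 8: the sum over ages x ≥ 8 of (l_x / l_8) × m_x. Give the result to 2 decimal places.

l_8 = 0.188. Conditional survival from age 8 to x is l_x / l_8.
  x=8: (0.188/0.188) × 12 = 12.0000
  x=9: (0.108/0.188) × 6 = 3.4468
  x=10: (0.085/0.188) × 31 = 14.0160
  x=11: (0.055/0.188) × 3 = 0.8777
Sum = 12.0000 + 3.4468 + 14.0160 + 0.8777 = 30.3404

30.34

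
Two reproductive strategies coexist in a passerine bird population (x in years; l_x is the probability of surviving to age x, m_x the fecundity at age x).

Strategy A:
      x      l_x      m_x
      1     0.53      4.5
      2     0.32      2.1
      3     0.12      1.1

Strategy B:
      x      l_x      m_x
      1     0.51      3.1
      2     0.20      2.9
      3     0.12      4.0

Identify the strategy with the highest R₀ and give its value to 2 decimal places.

3.19

Strategy A: R₀ = 0.53×4.5 + 0.32×2.1 + 0.12×1.1 = 3.1890
Strategy B: R₀ = 0.51×3.1 + 0.20×2.9 + 0.12×4.0 = 2.6410
Highest R₀: strategy A with 3.1890.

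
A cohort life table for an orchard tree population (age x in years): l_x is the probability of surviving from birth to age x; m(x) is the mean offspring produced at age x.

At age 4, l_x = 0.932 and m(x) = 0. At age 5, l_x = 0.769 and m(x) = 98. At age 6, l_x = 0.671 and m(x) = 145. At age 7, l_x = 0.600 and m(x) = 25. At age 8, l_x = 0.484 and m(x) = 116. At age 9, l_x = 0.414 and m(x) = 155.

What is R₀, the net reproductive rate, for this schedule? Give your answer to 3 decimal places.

R₀ = Σ l_x m(x):
  age 4: 0.932 × 0 = 0.0000
  age 5: 0.769 × 98 = 75.3620
  age 6: 0.671 × 145 = 97.2950
  age 7: 0.600 × 25 = 15.0000
  age 8: 0.484 × 116 = 56.1440
  age 9: 0.414 × 155 = 64.1700
R₀ = 0.0000 + 75.3620 + 97.2950 + 15.0000 + 56.1440 + 64.1700 = 307.9710

307.971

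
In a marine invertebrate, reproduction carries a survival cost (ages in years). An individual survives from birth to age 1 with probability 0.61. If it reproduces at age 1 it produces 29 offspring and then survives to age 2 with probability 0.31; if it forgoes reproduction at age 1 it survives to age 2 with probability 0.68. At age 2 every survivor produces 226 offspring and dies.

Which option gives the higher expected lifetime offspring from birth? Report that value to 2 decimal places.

93.74

breed at age 1: R₀ = 0.61 × (29 + 0.31 × 226) = 0.61 × 99.0600 = 60.4266
delay to age 2: R₀ = 0.61 × (0.68 × 226) = 0.61 × 153.6800 = 93.7448
Higher: delay to age 2 (93.7448).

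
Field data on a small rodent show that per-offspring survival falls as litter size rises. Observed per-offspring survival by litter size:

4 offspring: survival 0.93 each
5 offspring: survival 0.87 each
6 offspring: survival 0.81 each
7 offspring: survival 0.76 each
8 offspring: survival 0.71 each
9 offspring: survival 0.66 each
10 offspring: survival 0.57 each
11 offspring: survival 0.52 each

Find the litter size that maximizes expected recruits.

Expected recruits = c × s(c):
  c=4: 4 × 0.93 = 3.720
  c=5: 5 × 0.87 = 4.350
  c=6: 6 × 0.81 = 4.860
  c=7: 7 × 0.76 = 5.320
  c=8: 8 × 0.71 = 5.680
  c=9: 9 × 0.66 = 5.940
  c=10: 10 × 0.57 = 5.700
  c=11: 11 × 0.52 = 5.720
Maximum at c = 9 (5.940 recruits).

9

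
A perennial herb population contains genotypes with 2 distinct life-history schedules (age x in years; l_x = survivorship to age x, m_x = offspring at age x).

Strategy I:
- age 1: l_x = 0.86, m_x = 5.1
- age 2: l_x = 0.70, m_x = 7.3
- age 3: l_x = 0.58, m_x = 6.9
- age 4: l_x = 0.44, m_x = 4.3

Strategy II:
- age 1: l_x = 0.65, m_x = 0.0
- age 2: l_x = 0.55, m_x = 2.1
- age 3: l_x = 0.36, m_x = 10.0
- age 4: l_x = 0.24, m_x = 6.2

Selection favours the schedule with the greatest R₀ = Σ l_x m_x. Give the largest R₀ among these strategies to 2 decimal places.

Strategy I: R₀ = 0.86×5.1 + 0.70×7.3 + 0.58×6.9 + 0.44×4.3 = 15.3900
Strategy II: R₀ = 0.65×0.0 + 0.55×2.1 + 0.36×10.0 + 0.24×6.2 = 6.2430
Highest R₀: strategy I with 15.3900.

15.39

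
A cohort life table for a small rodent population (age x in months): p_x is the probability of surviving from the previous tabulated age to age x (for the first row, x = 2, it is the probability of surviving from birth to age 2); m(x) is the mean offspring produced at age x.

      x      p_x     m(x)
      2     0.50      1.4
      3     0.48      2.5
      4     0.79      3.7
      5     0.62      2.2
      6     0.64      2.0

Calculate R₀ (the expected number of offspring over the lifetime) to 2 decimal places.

Survivorship from birth: l_x = p_2·p_3·…·p_x.
  l_2 = 0.50000
  l_3 = 0.24000
  l_4 = 0.18960
  l_5 = 0.11755
  l_6 = 0.07523
R₀ = Σ l_x m(x):
  age 2: 0.50000 × 1.4 = 0.7000
  age 3: 0.24000 × 2.5 = 0.6000
  age 4: 0.18960 × 3.7 = 0.7015
  age 5: 0.11755 × 2.2 = 0.2586
  age 6: 0.07523 × 2.0 = 0.1505
R₀ = 0.7000 + 0.6000 + 0.7015 + 0.2586 + 0.1505 = 2.4106

2.41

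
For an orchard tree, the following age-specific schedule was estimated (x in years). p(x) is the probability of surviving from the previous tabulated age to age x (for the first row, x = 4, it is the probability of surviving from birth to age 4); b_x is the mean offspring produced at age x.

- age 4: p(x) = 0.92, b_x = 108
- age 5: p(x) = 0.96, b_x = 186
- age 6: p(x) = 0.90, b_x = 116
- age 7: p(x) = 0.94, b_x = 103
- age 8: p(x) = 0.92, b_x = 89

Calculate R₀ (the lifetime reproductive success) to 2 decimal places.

Survivorship from birth: l_x = p_4·p_5·…·p_x.
  l_4 = 0.92000
  l_5 = 0.88320
  l_6 = 0.79488
  l_7 = 0.74719
  l_8 = 0.68741
R₀ = Σ l_x b_x:
  age 4: 0.92000 × 108 = 99.3600
  age 5: 0.88320 × 186 = 164.2752
  age 6: 0.79488 × 116 = 92.2061
  age 7: 0.74719 × 103 = 76.9606
  age 8: 0.68741 × 89 = 61.1795
R₀ = 99.3600 + 164.2752 + 92.2061 + 76.9606 + 61.1795 = 493.9813

493.98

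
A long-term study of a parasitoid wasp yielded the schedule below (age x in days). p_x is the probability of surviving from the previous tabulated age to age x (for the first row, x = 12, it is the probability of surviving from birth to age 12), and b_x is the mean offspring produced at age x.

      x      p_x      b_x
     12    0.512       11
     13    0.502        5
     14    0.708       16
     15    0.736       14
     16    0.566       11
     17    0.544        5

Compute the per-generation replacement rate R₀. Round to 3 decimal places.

Survivorship from birth: l_x = p_12·p_13·…·p_x.
  l_12 = 0.51200
  l_13 = 0.25702
  l_14 = 0.18197
  l_15 = 0.13393
  l_16 = 0.07581
  l_17 = 0.04124
R₀ = Σ l_x b_x:
  age 12: 0.51200 × 11 = 5.6320
  age 13: 0.25702 × 5 = 1.2851
  age 14: 0.18197 × 16 = 2.9115
  age 15: 0.13393 × 14 = 1.8750
  age 16: 0.07581 × 11 = 0.8339
  age 17: 0.04124 × 5 = 0.2062
R₀ = 5.6320 + 1.2851 + 2.9115 + 1.8750 + 0.8339 + 0.2062 = 12.7438

12.744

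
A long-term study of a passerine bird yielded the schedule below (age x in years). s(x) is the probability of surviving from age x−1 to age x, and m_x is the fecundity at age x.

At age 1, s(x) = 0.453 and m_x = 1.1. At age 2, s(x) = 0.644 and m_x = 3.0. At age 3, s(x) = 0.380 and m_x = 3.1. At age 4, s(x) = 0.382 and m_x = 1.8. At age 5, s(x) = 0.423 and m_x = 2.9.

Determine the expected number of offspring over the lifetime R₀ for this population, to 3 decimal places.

Survivorship from birth: l_x = s_1·s_2·…·s_x.
  l_1 = 0.45300
  l_2 = 0.29173
  l_3 = 0.11086
  l_4 = 0.04235
  l_5 = 0.01791
R₀ = Σ l_x m_x:
  age 1: 0.45300 × 1.1 = 0.4983
  age 2: 0.29173 × 3.0 = 0.8752
  age 3: 0.11086 × 3.1 = 0.3437
  age 4: 0.04235 × 1.8 = 0.0762
  age 5: 0.01791 × 2.9 = 0.0519
R₀ = 0.4983 + 0.8752 + 0.3437 + 0.0762 + 0.0519 = 1.8453

1.845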